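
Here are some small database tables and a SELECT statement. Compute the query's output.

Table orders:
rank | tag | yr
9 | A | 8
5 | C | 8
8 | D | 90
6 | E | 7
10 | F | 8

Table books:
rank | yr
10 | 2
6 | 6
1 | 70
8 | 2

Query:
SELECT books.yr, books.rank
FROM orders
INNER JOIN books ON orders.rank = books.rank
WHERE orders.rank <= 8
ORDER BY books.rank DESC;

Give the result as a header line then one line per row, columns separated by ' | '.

== RESULT ==
books.yr | books.rank
2 | 8
6 | 6

Derivation:
After JOIN books (3 rows):
orders.rank | orders.tag | orders.yr | books.rank | books.yr
8 | D | 90 | 8 | 2
6 | E | 7 | 6 | 6
10 | F | 8 | 10 | 2
After WHERE (2 rows):
orders.rank | orders.tag | orders.yr | books.rank | books.yr
8 | D | 90 | 8 | 2
6 | E | 7 | 6 | 6
After SELECT (2 rows):
books.yr | books.rank
2 | 8
6 | 6
After ORDER BY (2 rows):
books.yr | books.rank
2 | 8
6 | 6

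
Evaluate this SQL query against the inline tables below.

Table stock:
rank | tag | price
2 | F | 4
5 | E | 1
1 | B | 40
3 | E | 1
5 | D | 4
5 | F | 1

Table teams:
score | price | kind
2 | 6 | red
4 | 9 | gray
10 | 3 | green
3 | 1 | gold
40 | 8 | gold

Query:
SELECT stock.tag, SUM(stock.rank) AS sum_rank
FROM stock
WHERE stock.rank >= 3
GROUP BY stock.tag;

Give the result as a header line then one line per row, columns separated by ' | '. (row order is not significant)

After WHERE (4 rows):
stock.rank | stock.tag | stock.price
5 | E | 1
3 | E | 1
5 | D | 4
5 | F | 1
After GROUP BY (3 rows):
stock.tag | sum_rank
E | 8
D | 5
F | 5

== RESULT ==
stock.tag | sum_rank
E | 8
D | 5
F | 5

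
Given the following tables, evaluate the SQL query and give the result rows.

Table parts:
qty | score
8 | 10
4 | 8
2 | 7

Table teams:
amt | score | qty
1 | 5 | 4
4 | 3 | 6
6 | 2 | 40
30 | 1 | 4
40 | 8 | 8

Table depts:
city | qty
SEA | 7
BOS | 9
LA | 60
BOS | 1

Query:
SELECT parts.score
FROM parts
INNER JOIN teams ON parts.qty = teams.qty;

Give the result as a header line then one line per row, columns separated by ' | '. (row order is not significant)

After JOIN teams (3 rows):
parts.qty | parts.score | teams.amt | teams.score | teams.qty
8 | 10 | 40 | 8 | 8
4 | 8 | 1 | 5 | 4
4 | 8 | 30 | 1 | 4
After SELECT (3 rows):
parts.score
10
8
8

== RESULT ==
parts.score
10
8
8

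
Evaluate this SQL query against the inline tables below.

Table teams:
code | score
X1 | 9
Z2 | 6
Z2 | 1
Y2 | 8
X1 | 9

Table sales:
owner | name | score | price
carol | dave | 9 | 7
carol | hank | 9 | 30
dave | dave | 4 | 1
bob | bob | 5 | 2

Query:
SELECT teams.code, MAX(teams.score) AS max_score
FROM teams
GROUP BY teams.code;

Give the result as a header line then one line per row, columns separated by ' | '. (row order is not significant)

After GROUP BY (3 rows):
teams.code | max_score
X1 | 9
Z2 | 6
Y2 | 8

== RESULT ==
teams.code | max_score
X1 | 9
Z2 | 6
Y2 | 8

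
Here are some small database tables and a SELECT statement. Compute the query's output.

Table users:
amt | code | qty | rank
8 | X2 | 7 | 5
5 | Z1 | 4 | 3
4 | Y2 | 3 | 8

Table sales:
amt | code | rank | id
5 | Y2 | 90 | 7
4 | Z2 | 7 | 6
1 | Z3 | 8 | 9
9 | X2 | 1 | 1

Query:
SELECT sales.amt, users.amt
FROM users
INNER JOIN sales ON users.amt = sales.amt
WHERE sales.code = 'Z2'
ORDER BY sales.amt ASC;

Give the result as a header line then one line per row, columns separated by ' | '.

== RESULT ==
sales.amt | users.amt
4 | 4

Derivation:
After JOIN sales (2 rows):
users.amt | users.code | users.qty | users.rank | sales.amt | sales.code | sales.rank | sales.id
5 | Z1 | 4 | 3 | 5 | Y2 | 90 | 7
4 | Y2 | 3 | 8 | 4 | Z2 | 7 | 6
After WHERE (1 rows):
users.amt | users.code | users.qty | users.rank | sales.amt | sales.code | sales.rank | sales.id
4 | Y2 | 3 | 8 | 4 | Z2 | 7 | 6
After SELECT (1 rows):
sales.amt | users.amt
4 | 4
After ORDER BY (1 rows):
sales.amt | users.amt
4 | 4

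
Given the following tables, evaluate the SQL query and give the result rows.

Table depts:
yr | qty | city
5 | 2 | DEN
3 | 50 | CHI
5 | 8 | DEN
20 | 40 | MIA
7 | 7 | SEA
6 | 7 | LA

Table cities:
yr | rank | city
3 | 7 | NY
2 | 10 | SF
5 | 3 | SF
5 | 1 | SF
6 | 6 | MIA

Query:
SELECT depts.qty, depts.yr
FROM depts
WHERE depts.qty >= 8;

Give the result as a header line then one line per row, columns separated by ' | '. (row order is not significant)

After WHERE (3 rows):
depts.yr | depts.qty | depts.city
3 | 50 | CHI
5 | 8 | DEN
20 | 40 | MIA
After SELECT (3 rows):
depts.qty | depts.yr
50 | 3
8 | 5
40 | 20

== RESULT ==
depts.qty | depts.yr
50 | 3
8 | 5
40 | 20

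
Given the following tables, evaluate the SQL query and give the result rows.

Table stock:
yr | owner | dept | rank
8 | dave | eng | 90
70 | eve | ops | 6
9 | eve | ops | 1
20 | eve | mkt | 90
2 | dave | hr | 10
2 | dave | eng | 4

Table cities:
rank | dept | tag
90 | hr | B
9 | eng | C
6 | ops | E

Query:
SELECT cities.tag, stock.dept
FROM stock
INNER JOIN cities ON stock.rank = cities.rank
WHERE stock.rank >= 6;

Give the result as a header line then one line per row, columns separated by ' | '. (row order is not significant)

== RESULT ==
cities.tag | stock.dept
B | eng
E | ops
B | mkt

Derivation:
After JOIN cities (3 rows):
stock.yr | stock.owner | stock.dept | stock.rank | cities.rank | cities.dept | cities.tag
8 | dave | eng | 90 | 90 | hr | B
70 | eve | ops | 6 | 6 | ops | E
20 | eve | mkt | 90 | 90 | hr | B
After WHERE (3 rows):
stock.yr | stock.owner | stock.dept | stock.rank | cities.rank | cities.dept | cities.tag
8 | dave | eng | 90 | 90 | hr | B
70 | eve | ops | 6 | 6 | ops | E
20 | eve | mkt | 90 | 90 | hr | B
After SELECT (3 rows):
cities.tag | stock.dept
B | eng
E | ops
B | mkt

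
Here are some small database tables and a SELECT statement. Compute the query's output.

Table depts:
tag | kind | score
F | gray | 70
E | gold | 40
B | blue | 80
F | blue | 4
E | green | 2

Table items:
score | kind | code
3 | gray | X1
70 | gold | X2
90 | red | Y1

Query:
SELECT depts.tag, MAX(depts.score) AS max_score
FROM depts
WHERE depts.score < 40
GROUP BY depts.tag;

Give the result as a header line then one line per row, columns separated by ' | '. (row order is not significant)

== RESULT ==
depts.tag | max_score
F | 4
E | 2

Derivation:
After WHERE (2 rows):
depts.tag | depts.kind | depts.score
F | blue | 4
E | green | 2
After GROUP BY (2 rows):
depts.tag | max_score
F | 4
E | 2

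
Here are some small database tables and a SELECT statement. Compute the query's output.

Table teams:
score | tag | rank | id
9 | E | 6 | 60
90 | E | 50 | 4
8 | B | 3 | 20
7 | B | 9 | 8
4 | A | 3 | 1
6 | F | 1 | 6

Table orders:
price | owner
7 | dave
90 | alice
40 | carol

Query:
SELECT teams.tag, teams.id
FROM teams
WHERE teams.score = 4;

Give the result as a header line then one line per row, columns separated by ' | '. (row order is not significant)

== RESULT ==
teams.tag | teams.id
A | 1

Derivation:
After WHERE (1 rows):
teams.score | teams.tag | teams.rank | teams.id
4 | A | 3 | 1
After SELECT (1 rows):
teams.tag | teams.id
A | 1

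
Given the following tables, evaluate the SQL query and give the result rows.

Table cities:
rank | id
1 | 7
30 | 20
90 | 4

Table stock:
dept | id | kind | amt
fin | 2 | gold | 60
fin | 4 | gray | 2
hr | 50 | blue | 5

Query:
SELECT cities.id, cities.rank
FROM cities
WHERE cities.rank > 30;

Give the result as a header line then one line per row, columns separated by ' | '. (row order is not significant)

After WHERE (1 rows):
cities.rank | cities.id
90 | 4
After SELECT (1 rows):
cities.id | cities.rank
4 | 90

== RESULT ==
cities.id | cities.rank
4 | 90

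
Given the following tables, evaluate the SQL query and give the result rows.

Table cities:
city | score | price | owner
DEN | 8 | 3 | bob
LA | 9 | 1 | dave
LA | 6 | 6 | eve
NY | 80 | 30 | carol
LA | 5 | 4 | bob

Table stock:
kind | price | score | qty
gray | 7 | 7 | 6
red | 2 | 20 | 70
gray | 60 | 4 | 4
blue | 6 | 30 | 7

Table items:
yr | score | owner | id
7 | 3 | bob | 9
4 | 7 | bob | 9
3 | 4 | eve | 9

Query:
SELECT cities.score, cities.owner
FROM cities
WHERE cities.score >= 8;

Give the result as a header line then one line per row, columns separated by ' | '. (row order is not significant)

== RESULT ==
cities.score | cities.owner
8 | bob
9 | dave
80 | carol

Derivation:
After WHERE (3 rows):
cities.city | cities.score | cities.price | cities.owner
DEN | 8 | 3 | bob
LA | 9 | 1 | dave
NY | 80 | 30 | carol
After SELECT (3 rows):
cities.score | cities.owner
8 | bob
9 | dave
80 | carol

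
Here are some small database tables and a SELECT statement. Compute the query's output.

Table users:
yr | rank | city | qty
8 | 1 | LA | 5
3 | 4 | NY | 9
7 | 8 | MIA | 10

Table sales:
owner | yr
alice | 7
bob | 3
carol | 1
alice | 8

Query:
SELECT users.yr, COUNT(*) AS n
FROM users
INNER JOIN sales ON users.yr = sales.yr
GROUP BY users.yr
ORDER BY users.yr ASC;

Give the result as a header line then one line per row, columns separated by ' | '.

After JOIN sales (3 rows):
users.yr | users.rank | users.city | users.qty | sales.owner | sales.yr
8 | 1 | LA | 5 | alice | 8
3 | 4 | NY | 9 | bob | 3
7 | 8 | MIA | 10 | alice | 7
After GROUP BY (3 rows):
users.yr | n
8 | 1
3 | 1
7 | 1
After ORDER BY (3 rows):
users.yr | n
3 | 1
7 | 1
8 | 1

== RESULT ==
users.yr | n
3 | 1
7 | 1
8 | 1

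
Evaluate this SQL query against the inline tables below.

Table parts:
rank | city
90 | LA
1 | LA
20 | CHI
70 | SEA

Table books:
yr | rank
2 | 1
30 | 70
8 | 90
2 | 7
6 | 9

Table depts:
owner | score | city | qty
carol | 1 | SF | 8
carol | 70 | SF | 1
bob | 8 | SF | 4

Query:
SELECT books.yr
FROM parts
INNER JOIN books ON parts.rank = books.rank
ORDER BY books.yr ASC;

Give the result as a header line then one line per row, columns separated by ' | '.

After JOIN books (3 rows):
parts.rank | parts.city | books.yr | books.rank
90 | LA | 8 | 90
1 | LA | 2 | 1
70 | SEA | 30 | 70
After SELECT (3 rows):
books.yr
8
2
30
After ORDER BY (3 rows):
books.yr
2
8
30

== RESULT ==
books.yr
2
8
30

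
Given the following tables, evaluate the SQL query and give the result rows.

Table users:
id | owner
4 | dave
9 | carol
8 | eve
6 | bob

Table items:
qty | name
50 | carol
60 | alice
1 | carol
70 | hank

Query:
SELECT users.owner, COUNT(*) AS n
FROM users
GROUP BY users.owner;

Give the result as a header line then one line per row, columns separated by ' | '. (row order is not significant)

After GROUP BY (4 rows):
users.owner | n
dave | 1
carol | 1
eve | 1
bob | 1

== RESULT ==
users.owner | n
dave | 1
carol | 1
eve | 1
bob | 1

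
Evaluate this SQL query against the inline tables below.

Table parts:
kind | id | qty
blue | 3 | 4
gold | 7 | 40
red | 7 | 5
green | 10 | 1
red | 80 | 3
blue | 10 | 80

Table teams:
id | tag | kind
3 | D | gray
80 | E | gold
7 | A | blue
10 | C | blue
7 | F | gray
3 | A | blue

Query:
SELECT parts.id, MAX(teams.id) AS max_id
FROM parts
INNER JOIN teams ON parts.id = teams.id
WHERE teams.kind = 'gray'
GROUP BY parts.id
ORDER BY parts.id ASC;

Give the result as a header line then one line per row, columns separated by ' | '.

After JOIN teams (9 rows):
parts.kind | parts.id | parts.qty | teams.id | teams.tag | teams.kind
blue | 3 | 4 | 3 | D | gray
blue | 3 | 4 | 3 | A | blue
gold | 7 | 40 | 7 | A | blue
gold | 7 | 40 | 7 | F | gray
red | 7 | 5 | 7 | A | blue
red | 7 | 5 | 7 | F | gray
green | 10 | 1 | 10 | C | blue
red | 80 | 3 | 80 | E | gold
blue | 10 | 80 | 10 | C | blue
After WHERE (3 rows):
parts.kind | parts.id | parts.qty | teams.id | teams.tag | teams.kind
blue | 3 | 4 | 3 | D | gray
gold | 7 | 40 | 7 | F | gray
red | 7 | 5 | 7 | F | gray
After GROUP BY (2 rows):
parts.id | max_id
3 | 3
7 | 7
After ORDER BY (2 rows):
parts.id | max_id
3 | 3
7 | 7

== RESULT ==
parts.id | max_id
3 | 3
7 | 7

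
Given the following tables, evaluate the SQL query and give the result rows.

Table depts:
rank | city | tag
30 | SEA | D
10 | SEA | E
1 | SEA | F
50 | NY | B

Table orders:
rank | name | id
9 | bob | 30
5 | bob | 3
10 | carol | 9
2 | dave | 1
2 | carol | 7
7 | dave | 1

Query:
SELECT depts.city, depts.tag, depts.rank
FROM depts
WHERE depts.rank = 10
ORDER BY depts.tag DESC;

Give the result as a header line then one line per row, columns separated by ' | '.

After WHERE (1 rows):
depts.rank | depts.city | depts.tag
10 | SEA | E
After SELECT (1 rows):
depts.city | depts.tag | depts.rank
SEA | E | 10
After ORDER BY (1 rows):
depts.city | depts.tag | depts.rank
SEA | E | 10

== RESULT ==
depts.city | depts.tag | depts.rank
SEA | E | 10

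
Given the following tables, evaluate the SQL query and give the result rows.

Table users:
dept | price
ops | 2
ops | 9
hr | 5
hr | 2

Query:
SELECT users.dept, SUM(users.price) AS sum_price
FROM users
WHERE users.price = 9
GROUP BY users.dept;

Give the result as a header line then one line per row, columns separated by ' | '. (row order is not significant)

== RESULT ==
users.dept | sum_price
ops | 9

Derivation:
After WHERE (1 rows):
users.dept | users.price
ops | 9
After GROUP BY (1 rows):
users.dept | sum_price
ops | 9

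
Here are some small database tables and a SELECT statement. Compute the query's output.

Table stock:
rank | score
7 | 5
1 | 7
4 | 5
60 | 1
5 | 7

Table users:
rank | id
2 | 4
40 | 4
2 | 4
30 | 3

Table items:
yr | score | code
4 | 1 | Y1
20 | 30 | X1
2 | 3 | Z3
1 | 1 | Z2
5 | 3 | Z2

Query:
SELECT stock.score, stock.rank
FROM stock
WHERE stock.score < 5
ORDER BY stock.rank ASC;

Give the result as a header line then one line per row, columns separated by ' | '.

== RESULT ==
stock.score | stock.rank
1 | 60

Derivation:
After WHERE (1 rows):
stock.rank | stock.score
60 | 1
After SELECT (1 rows):
stock.score | stock.rank
1 | 60
After ORDER BY (1 rows):
stock.score | stock.rank
1 | 60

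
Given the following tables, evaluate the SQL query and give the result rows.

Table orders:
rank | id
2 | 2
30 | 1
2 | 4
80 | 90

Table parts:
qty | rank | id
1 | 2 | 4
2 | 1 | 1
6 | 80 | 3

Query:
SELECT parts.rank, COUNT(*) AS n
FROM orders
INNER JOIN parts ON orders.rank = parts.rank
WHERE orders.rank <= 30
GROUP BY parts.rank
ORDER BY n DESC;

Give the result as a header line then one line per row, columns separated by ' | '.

== RESULT ==
parts.rank | n
2 | 2

Derivation:
After JOIN parts (3 rows):
orders.rank | orders.id | parts.qty | parts.rank | parts.id
2 | 2 | 1 | 2 | 4
2 | 4 | 1 | 2 | 4
80 | 90 | 6 | 80 | 3
After WHERE (2 rows):
orders.rank | orders.id | parts.qty | parts.rank | parts.id
2 | 2 | 1 | 2 | 4
2 | 4 | 1 | 2 | 4
After GROUP BY (1 rows):
parts.rank | n
2 | 2
After ORDER BY (1 rows):
parts.rank | n
2 | 2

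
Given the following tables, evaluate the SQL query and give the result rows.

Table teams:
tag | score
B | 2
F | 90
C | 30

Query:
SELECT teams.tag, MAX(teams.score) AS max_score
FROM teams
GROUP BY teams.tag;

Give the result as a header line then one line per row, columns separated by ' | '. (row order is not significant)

== RESULT ==
teams.tag | max_score
B | 2
F | 90
C | 30

Derivation:
After GROUP BY (3 rows):
teams.tag | max_score
B | 2
F | 90
C | 30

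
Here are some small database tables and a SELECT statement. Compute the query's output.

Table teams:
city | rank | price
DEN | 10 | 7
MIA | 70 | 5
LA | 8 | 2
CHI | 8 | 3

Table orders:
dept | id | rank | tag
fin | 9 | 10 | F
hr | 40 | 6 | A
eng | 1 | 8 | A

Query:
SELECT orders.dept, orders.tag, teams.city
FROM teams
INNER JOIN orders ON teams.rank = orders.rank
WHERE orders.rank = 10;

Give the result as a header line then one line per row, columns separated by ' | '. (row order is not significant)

After JOIN orders (3 rows):
teams.city | teams.rank | teams.price | orders.dept | orders.id | orders.rank | orders.tag
DEN | 10 | 7 | fin | 9 | 10 | F
LA | 8 | 2 | eng | 1 | 8 | A
CHI | 8 | 3 | eng | 1 | 8 | A
After WHERE (1 rows):
teams.city | teams.rank | teams.price | orders.dept | orders.id | orders.rank | orders.tag
DEN | 10 | 7 | fin | 9 | 10 | F
After SELECT (1 rows):
orders.dept | orders.tag | teams.city
fin | F | DEN

== RESULT ==
orders.dept | orders.tag | teams.city
fin | F | DEN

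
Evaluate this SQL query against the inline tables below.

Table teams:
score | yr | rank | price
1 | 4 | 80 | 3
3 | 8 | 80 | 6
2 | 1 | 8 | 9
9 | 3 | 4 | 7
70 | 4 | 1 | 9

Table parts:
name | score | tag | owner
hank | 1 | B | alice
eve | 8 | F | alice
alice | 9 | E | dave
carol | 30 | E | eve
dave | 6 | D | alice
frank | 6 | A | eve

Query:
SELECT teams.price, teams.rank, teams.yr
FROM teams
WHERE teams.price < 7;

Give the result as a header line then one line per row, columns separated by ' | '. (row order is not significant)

After WHERE (2 rows):
teams.score | teams.yr | teams.rank | teams.price
1 | 4 | 80 | 3
3 | 8 | 80 | 6
After SELECT (2 rows):
teams.price | teams.rank | teams.yr
3 | 80 | 4
6 | 80 | 8

== RESULT ==
teams.price | teams.rank | teams.yr
3 | 80 | 4
6 | 80 | 8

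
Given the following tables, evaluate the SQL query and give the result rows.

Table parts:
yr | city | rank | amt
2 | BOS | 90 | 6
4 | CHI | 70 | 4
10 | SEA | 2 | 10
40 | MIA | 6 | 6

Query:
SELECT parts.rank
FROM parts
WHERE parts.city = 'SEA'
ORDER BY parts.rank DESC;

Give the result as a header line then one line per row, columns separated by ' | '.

== RESULT ==
parts.rank
2

Derivation:
After WHERE (1 rows):
parts.yr | parts.city | parts.rank | parts.amt
10 | SEA | 2 | 10
After SELECT (1 rows):
parts.rank
2
After ORDER BY (1 rows):
parts.rank
2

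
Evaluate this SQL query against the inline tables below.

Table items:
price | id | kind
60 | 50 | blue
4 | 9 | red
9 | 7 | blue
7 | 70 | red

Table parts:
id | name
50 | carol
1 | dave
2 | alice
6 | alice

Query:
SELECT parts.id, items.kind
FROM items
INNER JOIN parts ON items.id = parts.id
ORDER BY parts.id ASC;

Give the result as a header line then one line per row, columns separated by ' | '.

After JOIN parts (1 rows):
items.price | items.id | items.kind | parts.id | parts.name
60 | 50 | blue | 50 | carol
After SELECT (1 rows):
parts.id | items.kind
50 | blue
After ORDER BY (1 rows):
parts.id | items.kind
50 | blue

== RESULT ==
parts.id | items.kind
50 | blue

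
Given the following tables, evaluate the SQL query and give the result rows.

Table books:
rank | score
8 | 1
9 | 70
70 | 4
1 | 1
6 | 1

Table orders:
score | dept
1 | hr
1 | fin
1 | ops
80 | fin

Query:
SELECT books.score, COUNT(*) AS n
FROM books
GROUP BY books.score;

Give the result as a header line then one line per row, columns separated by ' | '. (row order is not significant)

After GROUP BY (3 rows):
books.score | n
1 | 3
70 | 1
4 | 1

== RESULT ==
books.score | n
1 | 3
70 | 1
4 | 1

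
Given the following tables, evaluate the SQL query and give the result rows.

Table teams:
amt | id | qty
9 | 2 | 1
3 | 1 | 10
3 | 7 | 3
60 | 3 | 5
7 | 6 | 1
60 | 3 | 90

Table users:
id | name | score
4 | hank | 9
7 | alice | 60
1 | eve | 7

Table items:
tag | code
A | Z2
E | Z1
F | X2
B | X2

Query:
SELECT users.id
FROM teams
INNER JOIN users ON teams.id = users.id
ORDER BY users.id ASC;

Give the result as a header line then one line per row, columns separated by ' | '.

== RESULT ==
users.id
1
7

Derivation:
After JOIN users (2 rows):
teams.amt | teams.id | teams.qty | users.id | users.name | users.score
3 | 1 | 10 | 1 | eve | 7
3 | 7 | 3 | 7 | alice | 60
After SELECT (2 rows):
users.id
1
7
After ORDER BY (2 rows):
users.id
1
7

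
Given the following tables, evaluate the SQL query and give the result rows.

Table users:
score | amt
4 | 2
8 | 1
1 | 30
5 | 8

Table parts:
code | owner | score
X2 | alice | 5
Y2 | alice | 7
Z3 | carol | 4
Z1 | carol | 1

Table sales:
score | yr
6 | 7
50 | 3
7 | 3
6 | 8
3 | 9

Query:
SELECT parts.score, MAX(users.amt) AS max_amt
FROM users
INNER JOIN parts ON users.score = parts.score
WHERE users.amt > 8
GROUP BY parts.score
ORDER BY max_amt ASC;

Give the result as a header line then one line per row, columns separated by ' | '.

== RESULT ==
parts.score | max_amt
1 | 30

Derivation:
After JOIN parts (3 rows):
users.score | users.amt | parts.code | parts.owner | parts.score
4 | 2 | Z3 | carol | 4
1 | 30 | Z1 | carol | 1
5 | 8 | X2 | alice | 5
After WHERE (1 rows):
users.score | users.amt | parts.code | parts.owner | parts.score
1 | 30 | Z1 | carol | 1
After GROUP BY (1 rows):
parts.score | max_amt
1 | 30
After ORDER BY (1 rows):
parts.score | max_amt
1 | 30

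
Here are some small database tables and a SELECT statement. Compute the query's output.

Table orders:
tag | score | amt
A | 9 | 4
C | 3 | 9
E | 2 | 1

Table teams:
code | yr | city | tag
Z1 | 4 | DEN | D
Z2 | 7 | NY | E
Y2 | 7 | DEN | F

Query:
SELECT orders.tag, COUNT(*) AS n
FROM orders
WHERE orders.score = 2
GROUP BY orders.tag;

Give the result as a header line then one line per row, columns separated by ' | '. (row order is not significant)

== RESULT ==
orders.tag | n
E | 1

Derivation:
After WHERE (1 rows):
orders.tag | orders.score | orders.amt
E | 2 | 1
After GROUP BY (1 rows):
orders.tag | n
E | 1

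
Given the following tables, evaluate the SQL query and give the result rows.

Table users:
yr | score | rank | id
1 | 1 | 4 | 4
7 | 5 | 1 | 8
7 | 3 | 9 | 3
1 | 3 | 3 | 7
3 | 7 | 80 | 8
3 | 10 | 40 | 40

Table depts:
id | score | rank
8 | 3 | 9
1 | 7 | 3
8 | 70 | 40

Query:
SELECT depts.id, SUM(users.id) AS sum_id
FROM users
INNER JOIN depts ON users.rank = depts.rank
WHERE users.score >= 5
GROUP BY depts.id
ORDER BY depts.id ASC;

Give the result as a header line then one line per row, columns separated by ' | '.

== RESULT ==
depts.id | sum_id
8 | 40

Derivation:
After JOIN depts (3 rows):
users.yr | users.score | users.rank | users.id | depts.id | depts.score | depts.rank
7 | 3 | 9 | 3 | 8 | 3 | 9
1 | 3 | 3 | 7 | 1 | 7 | 3
3 | 10 | 40 | 40 | 8 | 70 | 40
After WHERE (1 rows):
users.yr | users.score | users.rank | users.id | depts.id | depts.score | depts.rank
3 | 10 | 40 | 40 | 8 | 70 | 40
After GROUP BY (1 rows):
depts.id | sum_id
8 | 40
After ORDER BY (1 rows):
depts.id | sum_id
8 | 40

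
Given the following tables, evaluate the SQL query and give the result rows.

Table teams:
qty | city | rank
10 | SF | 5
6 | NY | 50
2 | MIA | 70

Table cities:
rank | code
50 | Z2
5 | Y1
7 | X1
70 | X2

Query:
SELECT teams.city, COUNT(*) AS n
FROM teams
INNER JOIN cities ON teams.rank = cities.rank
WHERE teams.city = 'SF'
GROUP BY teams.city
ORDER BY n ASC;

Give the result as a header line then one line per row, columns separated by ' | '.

After JOIN cities (3 rows):
teams.qty | teams.city | teams.rank | cities.rank | cities.code
10 | SF | 5 | 5 | Y1
6 | NY | 50 | 50 | Z2
2 | MIA | 70 | 70 | X2
After WHERE (1 rows):
teams.qty | teams.city | teams.rank | cities.rank | cities.code
10 | SF | 5 | 5 | Y1
After GROUP BY (1 rows):
teams.city | n
SF | 1
After ORDER BY (1 rows):
teams.city | n
SF | 1

== RESULT ==
teams.city | n
SF | 1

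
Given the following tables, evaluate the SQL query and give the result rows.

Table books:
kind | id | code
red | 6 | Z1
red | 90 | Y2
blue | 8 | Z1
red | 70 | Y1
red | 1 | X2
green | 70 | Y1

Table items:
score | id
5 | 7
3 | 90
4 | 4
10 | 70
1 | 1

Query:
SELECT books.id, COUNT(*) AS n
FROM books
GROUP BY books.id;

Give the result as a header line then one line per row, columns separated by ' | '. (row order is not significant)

After GROUP BY (5 rows):
books.id | n
6 | 1
90 | 1
8 | 1
70 | 2
1 | 1

== RESULT ==
books.id | n
6 | 1
90 | 1
8 | 1
70 | 2
1 | 1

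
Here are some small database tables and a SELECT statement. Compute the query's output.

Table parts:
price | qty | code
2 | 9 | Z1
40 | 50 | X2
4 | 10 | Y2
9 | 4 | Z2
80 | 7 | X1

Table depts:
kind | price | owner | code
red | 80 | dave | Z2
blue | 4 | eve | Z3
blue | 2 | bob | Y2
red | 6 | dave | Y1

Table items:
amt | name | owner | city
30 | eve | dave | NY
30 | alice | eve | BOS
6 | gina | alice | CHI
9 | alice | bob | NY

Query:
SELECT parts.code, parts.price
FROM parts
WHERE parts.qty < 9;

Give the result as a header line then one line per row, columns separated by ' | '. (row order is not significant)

After WHERE (2 rows):
parts.price | parts.qty | parts.code
9 | 4 | Z2
80 | 7 | X1
After SELECT (2 rows):
parts.code | parts.price
Z2 | 9
X1 | 80

== RESULT ==
parts.code | parts.price
Z2 | 9
X1 | 80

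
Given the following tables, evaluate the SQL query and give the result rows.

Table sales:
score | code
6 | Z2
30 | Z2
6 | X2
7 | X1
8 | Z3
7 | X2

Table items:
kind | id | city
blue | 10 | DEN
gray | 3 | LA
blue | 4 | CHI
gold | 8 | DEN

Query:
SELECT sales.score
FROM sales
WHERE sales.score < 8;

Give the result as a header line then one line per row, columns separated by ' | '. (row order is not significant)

== RESULT ==
sales.score
6
6
7
7

Derivation:
After WHERE (4 rows):
sales.score | sales.code
6 | Z2
6 | X2
7 | X1
7 | X2
After SELECT (4 rows):
sales.score
6
6
7
7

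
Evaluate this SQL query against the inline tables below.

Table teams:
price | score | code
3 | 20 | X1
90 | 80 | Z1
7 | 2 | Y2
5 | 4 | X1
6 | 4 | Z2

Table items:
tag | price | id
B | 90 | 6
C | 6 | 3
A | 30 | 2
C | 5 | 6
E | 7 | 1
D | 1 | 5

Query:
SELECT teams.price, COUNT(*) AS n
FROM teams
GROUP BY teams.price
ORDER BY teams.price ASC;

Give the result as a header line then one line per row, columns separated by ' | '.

After GROUP BY (5 rows):
teams.price | n
3 | 1
90 | 1
7 | 1
5 | 1
6 | 1
After ORDER BY (5 rows):
teams.price | n
3 | 1
5 | 1
6 | 1
7 | 1
90 | 1

== RESULT ==
teams.price | n
3 | 1
5 | 1
6 | 1
7 | 1
90 | 1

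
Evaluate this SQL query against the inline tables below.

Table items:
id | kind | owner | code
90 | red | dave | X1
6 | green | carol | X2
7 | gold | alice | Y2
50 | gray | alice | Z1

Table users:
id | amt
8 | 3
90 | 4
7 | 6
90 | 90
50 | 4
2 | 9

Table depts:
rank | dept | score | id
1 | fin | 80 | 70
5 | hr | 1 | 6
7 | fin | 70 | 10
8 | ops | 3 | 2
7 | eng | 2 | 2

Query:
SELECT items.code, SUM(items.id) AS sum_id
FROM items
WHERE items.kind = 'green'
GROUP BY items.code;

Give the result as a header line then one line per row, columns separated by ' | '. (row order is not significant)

== RESULT ==
items.code | sum_id
X2 | 6

Derivation:
After WHERE (1 rows):
items.id | items.kind | items.owner | items.code
6 | green | carol | X2
After GROUP BY (1 rows):
items.code | sum_id
X2 | 6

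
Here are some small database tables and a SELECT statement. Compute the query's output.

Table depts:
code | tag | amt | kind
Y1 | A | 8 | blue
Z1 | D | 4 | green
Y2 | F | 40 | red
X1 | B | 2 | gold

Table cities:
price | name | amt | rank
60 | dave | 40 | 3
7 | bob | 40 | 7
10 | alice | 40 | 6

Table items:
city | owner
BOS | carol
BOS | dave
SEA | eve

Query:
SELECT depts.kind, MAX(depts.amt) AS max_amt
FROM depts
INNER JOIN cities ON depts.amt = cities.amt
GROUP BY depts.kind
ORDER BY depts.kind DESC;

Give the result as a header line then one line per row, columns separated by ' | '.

After JOIN cities (3 rows):
depts.code | depts.tag | depts.amt | depts.kind | cities.price | cities.name | cities.amt | cities.rank
Y2 | F | 40 | red | 60 | dave | 40 | 3
Y2 | F | 40 | red | 7 | bob | 40 | 7
Y2 | F | 40 | red | 10 | alice | 40 | 6
After GROUP BY (1 rows):
depts.kind | max_amt
red | 40
After ORDER BY (1 rows):
depts.kind | max_amt
red | 40

== RESULT ==
depts.kind | max_amt
red | 40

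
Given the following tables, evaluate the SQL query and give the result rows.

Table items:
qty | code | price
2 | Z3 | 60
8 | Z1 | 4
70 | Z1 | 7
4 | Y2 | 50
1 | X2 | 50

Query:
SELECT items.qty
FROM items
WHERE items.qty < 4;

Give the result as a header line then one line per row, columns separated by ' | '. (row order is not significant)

After WHERE (2 rows):
items.qty | items.code | items.price
2 | Z3 | 60
1 | X2 | 50
After SELECT (2 rows):
items.qty
2
1

== RESULT ==
items.qty
2
1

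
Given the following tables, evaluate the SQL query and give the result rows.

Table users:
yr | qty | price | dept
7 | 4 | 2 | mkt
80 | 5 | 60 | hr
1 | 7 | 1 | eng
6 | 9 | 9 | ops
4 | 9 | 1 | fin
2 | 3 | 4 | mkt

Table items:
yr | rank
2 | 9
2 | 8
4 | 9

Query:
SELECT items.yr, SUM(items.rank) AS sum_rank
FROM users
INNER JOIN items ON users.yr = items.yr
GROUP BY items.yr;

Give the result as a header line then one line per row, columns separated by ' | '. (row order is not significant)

After JOIN items (3 rows):
users.yr | users.qty | users.price | users.dept | items.yr | items.rank
4 | 9 | 1 | fin | 4 | 9
2 | 3 | 4 | mkt | 2 | 9
2 | 3 | 4 | mkt | 2 | 8
After GROUP BY (2 rows):
items.yr | sum_rank
4 | 9
2 | 17

== RESULT ==
items.yr | sum_rank
4 | 9
2 | 17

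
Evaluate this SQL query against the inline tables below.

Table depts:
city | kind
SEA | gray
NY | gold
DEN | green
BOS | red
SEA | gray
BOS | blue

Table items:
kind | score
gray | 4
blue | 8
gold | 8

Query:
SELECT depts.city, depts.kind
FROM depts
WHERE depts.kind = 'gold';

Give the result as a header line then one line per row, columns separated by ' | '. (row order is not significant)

After WHERE (1 rows):
depts.city | depts.kind
NY | gold
After SELECT (1 rows):
depts.city | depts.kind
NY | gold

== RESULT ==
depts.city | depts.kind
NY | gold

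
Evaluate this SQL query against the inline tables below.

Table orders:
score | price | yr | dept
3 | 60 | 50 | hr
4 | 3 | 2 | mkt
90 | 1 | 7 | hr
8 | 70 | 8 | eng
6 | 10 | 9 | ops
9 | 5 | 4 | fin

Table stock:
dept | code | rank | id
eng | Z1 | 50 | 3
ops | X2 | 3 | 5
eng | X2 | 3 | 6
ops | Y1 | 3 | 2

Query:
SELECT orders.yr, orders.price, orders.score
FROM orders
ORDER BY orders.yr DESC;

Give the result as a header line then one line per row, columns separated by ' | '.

After SELECT (6 rows):
orders.yr | orders.price | orders.score
50 | 60 | 3
2 | 3 | 4
7 | 1 | 90
8 | 70 | 8
9 | 10 | 6
4 | 5 | 9
After ORDER BY (6 rows):
orders.yr | orders.price | orders.score
50 | 60 | 3
9 | 10 | 6
8 | 70 | 8
7 | 1 | 90
4 | 5 | 9
2 | 3 | 4

== RESULT ==
orders.yr | orders.price | orders.score
50 | 60 | 3
9 | 10 | 6
8 | 70 | 8
7 | 1 | 90
4 | 5 | 9
2 | 3 | 4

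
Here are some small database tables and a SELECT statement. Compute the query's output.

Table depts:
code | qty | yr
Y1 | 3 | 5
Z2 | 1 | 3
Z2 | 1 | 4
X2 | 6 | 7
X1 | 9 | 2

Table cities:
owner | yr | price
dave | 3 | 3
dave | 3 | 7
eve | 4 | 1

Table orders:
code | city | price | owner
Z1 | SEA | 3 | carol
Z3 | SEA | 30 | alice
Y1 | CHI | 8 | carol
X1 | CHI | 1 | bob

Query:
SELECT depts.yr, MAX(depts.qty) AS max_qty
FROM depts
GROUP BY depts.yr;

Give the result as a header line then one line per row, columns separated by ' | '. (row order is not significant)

== RESULT ==
depts.yr | max_qty
5 | 3
3 | 1
4 | 1
7 | 6
2 | 9

Derivation:
After GROUP BY (5 rows):
depts.yr | max_qty
5 | 3
3 | 1
4 | 1
7 | 6
2 | 9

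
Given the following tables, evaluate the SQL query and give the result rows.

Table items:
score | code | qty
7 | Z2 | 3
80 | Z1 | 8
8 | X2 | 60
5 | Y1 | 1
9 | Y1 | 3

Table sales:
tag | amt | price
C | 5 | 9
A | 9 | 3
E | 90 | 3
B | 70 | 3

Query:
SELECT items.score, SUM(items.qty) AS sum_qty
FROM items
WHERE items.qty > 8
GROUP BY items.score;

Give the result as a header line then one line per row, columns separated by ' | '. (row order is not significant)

After WHERE (1 rows):
items.score | items.code | items.qty
8 | X2 | 60
After GROUP BY (1 rows):
items.score | sum_qty
8 | 60

== RESULT ==
items.score | sum_qty
8 | 60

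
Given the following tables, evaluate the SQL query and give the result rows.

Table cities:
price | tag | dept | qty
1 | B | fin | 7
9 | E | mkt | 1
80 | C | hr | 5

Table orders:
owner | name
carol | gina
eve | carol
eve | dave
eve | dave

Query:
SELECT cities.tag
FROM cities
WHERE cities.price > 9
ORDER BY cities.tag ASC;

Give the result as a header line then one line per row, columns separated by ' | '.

After WHERE (1 rows):
cities.price | cities.tag | cities.dept | cities.qty
80 | C | hr | 5
After SELECT (1 rows):
cities.tag
C
After ORDER BY (1 rows):
cities.tag
C

== RESULT ==
cities.tag
C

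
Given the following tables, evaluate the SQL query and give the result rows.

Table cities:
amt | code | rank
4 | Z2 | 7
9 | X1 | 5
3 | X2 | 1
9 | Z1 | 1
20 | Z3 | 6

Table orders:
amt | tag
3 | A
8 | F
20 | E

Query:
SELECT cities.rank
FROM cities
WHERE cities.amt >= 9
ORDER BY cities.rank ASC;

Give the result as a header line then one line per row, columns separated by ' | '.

After WHERE (3 rows):
cities.amt | cities.code | cities.rank
9 | X1 | 5
9 | Z1 | 1
20 | Z3 | 6
After SELECT (3 rows):
cities.rank
5
1
6
After ORDER BY (3 rows):
cities.rank
1
5
6

== RESULT ==
cities.rank
1
5
6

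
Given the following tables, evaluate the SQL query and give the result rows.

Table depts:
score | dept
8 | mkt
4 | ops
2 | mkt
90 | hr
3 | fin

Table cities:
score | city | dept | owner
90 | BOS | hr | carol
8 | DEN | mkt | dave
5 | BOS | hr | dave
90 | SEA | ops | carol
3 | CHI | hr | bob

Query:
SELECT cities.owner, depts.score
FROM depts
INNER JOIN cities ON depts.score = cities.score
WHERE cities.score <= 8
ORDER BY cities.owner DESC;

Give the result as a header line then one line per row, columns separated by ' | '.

After JOIN cities (4 rows):
depts.score | depts.dept | cities.score | cities.city | cities.dept | cities.owner
8 | mkt | 8 | DEN | mkt | dave
90 | hr | 90 | BOS | hr | carol
90 | hr | 90 | SEA | ops | carol
3 | fin | 3 | CHI | hr | bob
After WHERE (2 rows):
depts.score | depts.dept | cities.score | cities.city | cities.dept | cities.owner
8 | mkt | 8 | DEN | mkt | dave
3 | fin | 3 | CHI | hr | bob
After SELECT (2 rows):
cities.owner | depts.score
dave | 8
bob | 3
After ORDER BY (2 rows):
cities.owner | depts.score
dave | 8
bob | 3

== RESULT ==
cities.owner | depts.score
dave | 8
bob | 3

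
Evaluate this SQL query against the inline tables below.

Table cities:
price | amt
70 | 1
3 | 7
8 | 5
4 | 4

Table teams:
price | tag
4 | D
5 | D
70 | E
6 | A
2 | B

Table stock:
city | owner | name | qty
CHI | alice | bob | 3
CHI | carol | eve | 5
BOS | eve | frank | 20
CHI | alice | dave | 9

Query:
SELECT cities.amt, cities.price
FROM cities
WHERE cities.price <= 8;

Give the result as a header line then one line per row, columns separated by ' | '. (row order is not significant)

After WHERE (3 rows):
cities.price | cities.amt
3 | 7
8 | 5
4 | 4
After SELECT (3 rows):
cities.amt | cities.price
7 | 3
5 | 8
4 | 4

== RESULT ==
cities.amt | cities.price
7 | 3
5 | 8
4 | 4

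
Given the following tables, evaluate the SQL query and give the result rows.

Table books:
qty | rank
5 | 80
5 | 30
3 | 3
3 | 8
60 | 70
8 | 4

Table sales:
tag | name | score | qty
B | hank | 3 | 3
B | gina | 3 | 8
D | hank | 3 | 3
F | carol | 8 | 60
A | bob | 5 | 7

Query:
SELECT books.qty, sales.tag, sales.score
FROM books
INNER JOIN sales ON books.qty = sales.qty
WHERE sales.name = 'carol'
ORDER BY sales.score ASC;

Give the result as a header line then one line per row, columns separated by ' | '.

== RESULT ==
books.qty | sales.tag | sales.score
60 | F | 8

Derivation:
After JOIN sales (6 rows):
books.qty | books.rank | sales.tag | sales.name | sales.score | sales.qty
3 | 3 | B | hank | 3 | 3
3 | 3 | D | hank | 3 | 3
3 | 8 | B | hank | 3 | 3
3 | 8 | D | hank | 3 | 3
60 | 70 | F | carol | 8 | 60
8 | 4 | B | gina | 3 | 8
After WHERE (1 rows):
books.qty | books.rank | sales.tag | sales.name | sales.score | sales.qty
60 | 70 | F | carol | 8 | 60
After SELECT (1 rows):
books.qty | sales.tag | sales.score
60 | F | 8
After ORDER BY (1 rows):
books.qty | sales.tag | sales.score
60 | F | 8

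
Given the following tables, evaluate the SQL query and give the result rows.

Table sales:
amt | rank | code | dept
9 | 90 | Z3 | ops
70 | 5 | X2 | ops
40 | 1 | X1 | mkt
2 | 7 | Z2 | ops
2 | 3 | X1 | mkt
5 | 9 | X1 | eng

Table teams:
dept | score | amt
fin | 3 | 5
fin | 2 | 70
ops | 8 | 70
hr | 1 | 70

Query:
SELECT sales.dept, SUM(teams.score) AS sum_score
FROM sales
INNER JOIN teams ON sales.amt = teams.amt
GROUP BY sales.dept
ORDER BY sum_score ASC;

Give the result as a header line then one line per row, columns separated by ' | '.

== RESULT ==
sales.dept | sum_score
eng | 3
ops | 11

Derivation:
After JOIN teams (4 rows):
sales.amt | sales.rank | sales.code | sales.dept | teams.dept | teams.score | teams.amt
70 | 5 | X2 | ops | fin | 2 | 70
70 | 5 | X2 | ops | ops | 8 | 70
70 | 5 | X2 | ops | hr | 1 | 70
5 | 9 | X1 | eng | fin | 3 | 5
After GROUP BY (2 rows):
sales.dept | sum_score
ops | 11
eng | 3
After ORDER BY (2 rows):
sales.dept | sum_score
eng | 3
ops | 11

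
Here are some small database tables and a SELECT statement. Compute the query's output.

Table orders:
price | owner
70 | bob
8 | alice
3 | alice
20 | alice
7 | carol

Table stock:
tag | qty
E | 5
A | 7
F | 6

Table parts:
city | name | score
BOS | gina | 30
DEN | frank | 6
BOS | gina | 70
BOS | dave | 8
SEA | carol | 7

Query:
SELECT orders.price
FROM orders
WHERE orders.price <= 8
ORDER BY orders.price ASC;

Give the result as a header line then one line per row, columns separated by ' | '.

== RESULT ==
orders.price
3
7
8

Derivation:
After WHERE (3 rows):
orders.price | orders.owner
8 | alice
3 | alice
7 | carol
After SELECT (3 rows):
orders.price
8
3
7
After ORDER BY (3 rows):
orders.price
3
7
8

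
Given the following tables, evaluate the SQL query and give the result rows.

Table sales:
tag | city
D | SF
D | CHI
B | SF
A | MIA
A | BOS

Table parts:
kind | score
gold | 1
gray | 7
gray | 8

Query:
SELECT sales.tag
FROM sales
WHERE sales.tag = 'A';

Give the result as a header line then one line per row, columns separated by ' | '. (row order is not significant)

After WHERE (2 rows):
sales.tag | sales.city
A | MIA
A | BOS
After SELECT (2 rows):
sales.tag
A
A

== RESULT ==
sales.tag
A
A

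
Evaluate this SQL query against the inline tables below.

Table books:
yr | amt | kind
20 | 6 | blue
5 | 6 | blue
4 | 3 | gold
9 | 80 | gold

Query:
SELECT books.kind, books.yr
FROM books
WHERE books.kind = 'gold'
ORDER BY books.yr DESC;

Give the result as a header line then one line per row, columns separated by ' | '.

== RESULT ==
books.kind | books.yr
gold | 9
gold | 4

Derivation:
After WHERE (2 rows):
books.yr | books.amt | books.kind
4 | 3 | gold
9 | 80 | gold
After SELECT (2 rows):
books.kind | books.yr
gold | 4
gold | 9
After ORDER BY (2 rows):
books.kind | books.yr
gold | 9
gold | 4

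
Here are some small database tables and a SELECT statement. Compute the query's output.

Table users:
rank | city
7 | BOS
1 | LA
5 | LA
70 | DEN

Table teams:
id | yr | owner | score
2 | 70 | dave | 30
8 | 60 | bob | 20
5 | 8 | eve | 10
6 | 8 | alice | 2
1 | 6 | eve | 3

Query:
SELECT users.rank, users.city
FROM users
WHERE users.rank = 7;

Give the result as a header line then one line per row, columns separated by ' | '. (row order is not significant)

== RESULT ==
users.rank | users.city
7 | BOS

Derivation:
After WHERE (1 rows):
users.rank | users.city
7 | BOS
After SELECT (1 rows):
users.rank | users.city
7 | BOS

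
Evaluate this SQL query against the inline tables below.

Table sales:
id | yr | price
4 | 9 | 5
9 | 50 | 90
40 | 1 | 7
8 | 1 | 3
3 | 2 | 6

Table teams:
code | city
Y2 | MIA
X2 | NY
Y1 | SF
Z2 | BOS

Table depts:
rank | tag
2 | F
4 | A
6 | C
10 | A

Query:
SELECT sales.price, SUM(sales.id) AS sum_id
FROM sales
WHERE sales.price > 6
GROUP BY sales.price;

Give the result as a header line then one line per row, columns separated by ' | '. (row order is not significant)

After WHERE (2 rows):
sales.id | sales.yr | sales.price
9 | 50 | 90
40 | 1 | 7
After GROUP BY (2 rows):
sales.price | sum_id
90 | 9
7 | 40

== RESULT ==
sales.price | sum_id
90 | 9
7 | 40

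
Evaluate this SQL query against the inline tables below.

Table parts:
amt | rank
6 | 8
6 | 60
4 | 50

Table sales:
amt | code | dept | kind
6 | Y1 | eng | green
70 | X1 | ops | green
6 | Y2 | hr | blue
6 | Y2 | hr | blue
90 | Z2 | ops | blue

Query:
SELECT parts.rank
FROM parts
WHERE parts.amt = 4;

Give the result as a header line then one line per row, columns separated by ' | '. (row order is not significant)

After WHERE (1 rows):
parts.amt | parts.rank
4 | 50
After SELECT (1 rows):
parts.rank
50

== RESULT ==
parts.rank
50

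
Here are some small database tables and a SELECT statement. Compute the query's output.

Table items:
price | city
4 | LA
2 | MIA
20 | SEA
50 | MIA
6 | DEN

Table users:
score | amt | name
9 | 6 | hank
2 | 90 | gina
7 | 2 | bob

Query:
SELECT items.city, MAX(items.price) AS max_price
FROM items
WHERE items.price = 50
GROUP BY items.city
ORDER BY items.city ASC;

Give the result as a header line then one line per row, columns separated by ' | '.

After WHERE (1 rows):
items.price | items.city
50 | MIA
After GROUP BY (1 rows):
items.city | max_price
MIA | 50
After ORDER BY (1 rows):
items.city | max_price
MIA | 50

== RESULT ==
items.city | max_price
MIA | 50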